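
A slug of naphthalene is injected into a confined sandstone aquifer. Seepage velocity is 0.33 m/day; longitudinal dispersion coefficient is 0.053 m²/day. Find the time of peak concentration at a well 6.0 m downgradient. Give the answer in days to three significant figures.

For the 1D instantaneous-source solution, setting ∂C/∂t = 0 at fixed x gives v²t² + 2Dt − x² = 0, so t = (√(D² + v²x²) − D)/v².
√(D² + v²x²) = √(0.053² + 0.33² × 6.0²) = 1.981; v² = 0.1089.
t = (1.981 − 0.053)/0.1089 = 17.7 days (vs. the pure-advection estimate x/v = 18.2 d).

17.7 days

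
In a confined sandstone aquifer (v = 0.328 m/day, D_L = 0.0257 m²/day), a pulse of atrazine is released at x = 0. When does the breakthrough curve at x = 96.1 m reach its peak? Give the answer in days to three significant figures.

For the 1D instantaneous-source solution, setting ∂C/∂t = 0 at fixed x gives v²t² + 2Dt − x² = 0, so t = (√(D² + v²x²) − D)/v².
√(D² + v²x²) = √(0.0257² + 0.328² × 96.1²) = 31.52; v² = 0.107584.
t = (31.52 − 0.0257)/0.107584 = 293 days (vs. the pure-advection estimate x/v = 293 d).

293 days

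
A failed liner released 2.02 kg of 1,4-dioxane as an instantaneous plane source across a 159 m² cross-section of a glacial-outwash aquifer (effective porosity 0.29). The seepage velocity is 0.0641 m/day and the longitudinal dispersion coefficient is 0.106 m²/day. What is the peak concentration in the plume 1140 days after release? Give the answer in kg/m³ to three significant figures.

0.00112 kg/m³

The peak of an instantaneous 1D plume sits at x = vt; there the Gaussian factor is 1 and C_max = M/(n_e·A·√(4πDt)), where n_e·A is the pore area the mass is dissolved in.
√(4πDt) = √(4π × 0.106 × 1140) = 38.97 m, so C_max = 2.02/(0.29 × 159 × 38.97) = 0.00112 kg/m³.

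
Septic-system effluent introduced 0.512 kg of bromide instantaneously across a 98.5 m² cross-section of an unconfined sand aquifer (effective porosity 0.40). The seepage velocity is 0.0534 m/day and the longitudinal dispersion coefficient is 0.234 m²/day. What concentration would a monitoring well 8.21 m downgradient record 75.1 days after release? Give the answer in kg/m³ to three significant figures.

For an instantaneous plane source, C(x,t) = M/(n_e·A·√(4πDt)) · exp(−(x−vt)²/(4Dt)), with n_e·A the pore (flow) area.
Plume center vt = 0.0534 × 75.1 = 4.01034 m, so the well at 8.21 m is 4.19966 m downgradient of the peak.
√(4πDt) = 14.86 m, giving peak height M/(n_e·A·√(4πDt)) = 0.512/(0.40 × 98.5 × 14.86) = 0.0008745 kg/m³.
(x−vt)²/(4Dt) = (4.19966)²/(4 × 0.234 × 75.1) = 0.2509; exp(−0.2509) = 0.7781.
C = 0.0008745 × 0.7781 = 0.000680 kg/m³.

0.000680 kg/m³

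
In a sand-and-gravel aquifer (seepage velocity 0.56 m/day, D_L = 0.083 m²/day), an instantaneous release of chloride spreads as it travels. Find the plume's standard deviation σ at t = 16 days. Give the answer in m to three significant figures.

1.63 m

Dispersive spreading gives a Gaussian with σ² = 2Dt; advection only shifts the center.
σ = √(2 × 0.083 × 16) = 1.63 m.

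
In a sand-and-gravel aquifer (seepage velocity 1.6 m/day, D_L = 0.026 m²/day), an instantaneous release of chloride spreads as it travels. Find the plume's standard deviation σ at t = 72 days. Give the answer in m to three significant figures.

Dispersive spreading gives a Gaussian with σ² = 2Dt; advection only shifts the center.
σ = √(2 × 0.026 × 72) = 1.93 m.

1.93 m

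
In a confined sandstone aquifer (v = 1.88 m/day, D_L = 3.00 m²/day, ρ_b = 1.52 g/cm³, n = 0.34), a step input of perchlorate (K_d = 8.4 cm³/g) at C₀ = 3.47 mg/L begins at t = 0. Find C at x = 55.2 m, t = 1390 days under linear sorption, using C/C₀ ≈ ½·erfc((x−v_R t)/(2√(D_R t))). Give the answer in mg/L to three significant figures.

Retardation factor R = 1 + ρ_b·K_d/n = 1 + 1.52 × 8.4/0.34 = 38.55.
Sorption retards both mechanisms: v_R = v/R = 0.04877 m/day, D_R = D/R = 0.07782 m²/day.
v_R·t = 0.04877 × 1390 = 67.7903 m; 2√(D_R t) = 20.80 m; argument = (55.2 − 67.7903)/20.80 = -0.6053.
C = C₀ × ½·erfc(-0.6053) = 3.47 × 0.8040 = 2.79 mg/L.

2.79 mg/L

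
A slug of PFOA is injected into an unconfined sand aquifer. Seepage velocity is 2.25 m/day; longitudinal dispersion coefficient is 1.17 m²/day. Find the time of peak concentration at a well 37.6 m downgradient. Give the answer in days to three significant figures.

16.5 days

For the 1D instantaneous-source solution, setting ∂C/∂t = 0 at fixed x gives v²t² + 2Dt − x² = 0, so t = (√(D² + v²x²) − D)/v².
√(D² + v²x²) = √(1.17² + 2.25² × 37.6²) = 84.61; v² = 5.0625.
t = (84.61 − 1.17)/5.0625 = 16.5 days (vs. the pure-advection estimate x/v = 16.7 d).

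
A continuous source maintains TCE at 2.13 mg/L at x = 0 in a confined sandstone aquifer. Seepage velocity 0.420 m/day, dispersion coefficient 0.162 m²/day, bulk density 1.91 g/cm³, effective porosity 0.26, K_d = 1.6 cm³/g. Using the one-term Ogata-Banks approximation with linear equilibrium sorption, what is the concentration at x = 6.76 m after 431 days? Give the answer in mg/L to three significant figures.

2.10 mg/L

Retardation factor R = 1 + ρ_b·K_d/n = 1 + 1.91 × 1.6/0.26 = 12.75.
Sorption retards both mechanisms: v_R = v/R = 0.03294 m/day, D_R = D/R = 0.01271 m²/day.
v_R·t = 0.03294 × 431 = 14.19714 m; 2√(D_R t) = 4.681 m; argument = (6.76 − 14.19714)/4.681 = -1.589.
C = C₀ × ½·erfc(-1.589) = 2.13 × 0.9877 = 2.10 mg/L.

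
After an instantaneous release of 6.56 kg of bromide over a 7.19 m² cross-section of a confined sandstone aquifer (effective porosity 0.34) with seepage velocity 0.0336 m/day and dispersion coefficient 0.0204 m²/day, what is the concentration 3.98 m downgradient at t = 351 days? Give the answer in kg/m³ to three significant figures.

For an instantaneous plane source, C(x,t) = M/(n_e·A·√(4πDt)) · exp(−(x−vt)²/(4Dt)), with n_e·A the pore (flow) area.
Plume center vt = 0.0336 × 351 = 11.7936 m, so the well at 3.98 m is 7.8136 m upgradient of the peak.
√(4πDt) = 9.486 m, giving peak height M/(n_e·A·√(4πDt)) = 6.56/(0.34 × 7.19 × 9.486) = 0.2829 kg/m³.
(x−vt)²/(4Dt) = (-7.8136)²/(4 × 0.0204 × 351) = 2.132; exp(−2.132) = 0.1186.
C = 0.2829 × 0.1186 = 0.0336 kg/m³.

0.0336 kg/m³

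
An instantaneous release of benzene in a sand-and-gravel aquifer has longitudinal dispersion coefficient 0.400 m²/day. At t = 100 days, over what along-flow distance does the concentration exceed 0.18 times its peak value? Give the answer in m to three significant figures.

33.1 m

The plume is Gaussian with σ = √(2Dt) = √(2 × 0.400 × 100) = 8.944 m.
C/C_peak = exp(−Δx²/(2σ²)) = 0.18 ⇒ Δx = σ·√(−2 ln 0.18) = 8.944 × 1.852 = 16.56 m.
Width = 2Δx = 33.1 m.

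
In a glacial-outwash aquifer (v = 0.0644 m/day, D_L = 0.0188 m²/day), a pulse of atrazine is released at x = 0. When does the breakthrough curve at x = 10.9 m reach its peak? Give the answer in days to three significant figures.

For the 1D instantaneous-source solution, setting ∂C/∂t = 0 at fixed x gives v²t² + 2Dt − x² = 0, so t = (√(D² + v²x²) − D)/v².
√(D² + v²x²) = √(0.0188² + 0.0644² × 10.9²) = 0.7022; v² = 0.00414736.
t = (0.7022 − 0.0188)/0.00414736 = 165 days (vs. the pure-advection estimate x/v = 169 d).

165 days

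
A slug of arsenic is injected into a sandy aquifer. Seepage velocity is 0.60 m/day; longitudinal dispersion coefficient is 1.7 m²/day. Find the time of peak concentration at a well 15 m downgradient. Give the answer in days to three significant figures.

For the 1D instantaneous-source solution, setting ∂C/∂t = 0 at fixed x gives v²t² + 2Dt − x² = 0, so t = (√(D² + v²x²) − D)/v².
√(D² + v²x²) = √(1.7² + 0.60² × 15²) = 9.159; v² = 0.36.
t = (9.159 − 1.7)/0.36 = 20.7 days (vs. the pure-advection estimate x/v = 25.0 d).

20.7 days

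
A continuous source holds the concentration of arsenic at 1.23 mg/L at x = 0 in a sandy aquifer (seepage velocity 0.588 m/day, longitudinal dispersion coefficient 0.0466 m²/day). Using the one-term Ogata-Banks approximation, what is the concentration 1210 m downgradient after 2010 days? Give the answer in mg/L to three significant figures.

0.0246 mg/L

For a continuous step input, C/C₀ ≈ ½·erfc((x−vt)/(2√(Dt))).
vt = 0.588 × 2010 = 1181.88 m and 2√(Dt) = 2√(0.0466 × 2010) = 19.36 m.
Argument (x−vt)/(2√(Dt)) = (1210 − 1181.88)/19.36 = 1.452; ½·erfc(1.452) = 0.02002.
C = 1.23 × 0.02002 = 0.0246 mg/L.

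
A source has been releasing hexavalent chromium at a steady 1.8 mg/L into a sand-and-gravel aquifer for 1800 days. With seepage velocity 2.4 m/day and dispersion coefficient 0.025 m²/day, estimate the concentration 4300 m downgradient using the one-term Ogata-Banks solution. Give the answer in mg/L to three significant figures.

For a continuous step input, C/C₀ ≈ ½·erfc((x−vt)/(2√(Dt))).
vt = 2.4 × 1800 = 4320 m and 2√(Dt) = 2√(0.025 × 1800) = 13.42 m.
Argument (x−vt)/(2√(Dt)) = (4300 − 4320)/13.42 = -1.490; ½·erfc(-1.490) = 0.9824.
C = 1.8 × 0.9824 = 1.77 mg/L.

1.77 mg/L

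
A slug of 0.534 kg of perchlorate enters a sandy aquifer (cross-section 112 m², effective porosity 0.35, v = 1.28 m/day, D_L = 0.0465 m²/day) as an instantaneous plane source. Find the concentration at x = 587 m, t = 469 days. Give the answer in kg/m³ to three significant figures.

For an instantaneous plane source, C(x,t) = M/(n_e·A·√(4πDt)) · exp(−(x−vt)²/(4Dt)), with n_e·A the pore (flow) area.
Plume center vt = 1.28 × 469 = 600.32 m, so the well at 587 m is 13.32 m upgradient of the peak.
√(4πDt) = 16.55 m, giving peak height M/(n_e·A·√(4πDt)) = 0.534/(0.35 × 112 × 16.55) = 0.0008231 kg/m³.
(x−vt)²/(4Dt) = (-13.32)²/(4 × 0.0465 × 469) = 2.034; exp(−2.034) = 0.1308.
C = 0.0008231 × 0.1308 = 0.000108 kg/m³.

0.000108 kg/m³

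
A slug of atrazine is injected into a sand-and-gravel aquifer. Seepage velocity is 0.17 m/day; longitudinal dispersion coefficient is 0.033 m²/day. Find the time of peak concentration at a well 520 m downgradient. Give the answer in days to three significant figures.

3060 days

For the 1D instantaneous-source solution, setting ∂C/∂t = 0 at fixed x gives v²t² + 2Dt − x² = 0, so t = (√(D² + v²x²) − D)/v².
√(D² + v²x²) = √(0.033² + 0.17² × 520²) = 88.40; v² = 0.0289.
t = (88.40 − 0.033)/0.0289 = 3060 days (vs. the pure-advection estimate x/v = 3060 d).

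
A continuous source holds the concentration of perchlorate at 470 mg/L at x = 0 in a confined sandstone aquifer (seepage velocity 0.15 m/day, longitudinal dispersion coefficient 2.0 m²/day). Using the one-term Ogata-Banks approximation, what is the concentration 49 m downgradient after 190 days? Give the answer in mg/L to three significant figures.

107 mg/L

For a continuous step input, C/C₀ ≈ ½·erfc((x−vt)/(2√(Dt))).
vt = 0.15 × 190 = 28.5 m and 2√(Dt) = 2√(2.0 × 190) = 38.99 m.
Argument (x−vt)/(2√(Dt)) = (49 − 28.5)/38.99 = 0.5258; ½·erfc(0.5258) = 0.2286.
C = 470 × 0.2286 = 107 mg/L.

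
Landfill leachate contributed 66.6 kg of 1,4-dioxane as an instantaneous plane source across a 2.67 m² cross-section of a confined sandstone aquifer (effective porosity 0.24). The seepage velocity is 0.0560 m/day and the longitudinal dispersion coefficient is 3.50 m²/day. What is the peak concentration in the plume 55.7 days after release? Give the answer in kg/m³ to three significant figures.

The peak of an instantaneous 1D plume sits at x = vt; there the Gaussian factor is 1 and C_max = M/(n_e·A·√(4πDt)), where n_e·A is the pore area the mass is dissolved in.
√(4πDt) = √(4π × 3.50 × 55.7) = 49.50 m, so C_max = 66.6/(0.24 × 2.67 × 49.50) = 2.10 kg/m³.

2.10 kg/m³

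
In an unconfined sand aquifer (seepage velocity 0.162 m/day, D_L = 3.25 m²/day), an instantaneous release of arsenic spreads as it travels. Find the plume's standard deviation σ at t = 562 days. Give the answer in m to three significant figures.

Dispersive spreading gives a Gaussian with σ² = 2Dt; advection only shifts the center.
σ = √(2 × 3.25 × 562) = 60.4 m.

60.4 m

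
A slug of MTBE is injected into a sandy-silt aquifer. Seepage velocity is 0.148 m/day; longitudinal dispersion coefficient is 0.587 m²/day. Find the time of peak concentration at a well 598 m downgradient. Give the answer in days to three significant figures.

For the 1D instantaneous-source solution, setting ∂C/∂t = 0 at fixed x gives v²t² + 2Dt − x² = 0, so t = (√(D² + v²x²) − D)/v².
√(D² + v²x²) = √(0.587² + 0.148² × 598²) = 88.51; v² = 0.021904.
t = (88.51 − 0.587)/0.021904 = 4010 days (vs. the pure-advection estimate x/v = 4040 d).

4010 days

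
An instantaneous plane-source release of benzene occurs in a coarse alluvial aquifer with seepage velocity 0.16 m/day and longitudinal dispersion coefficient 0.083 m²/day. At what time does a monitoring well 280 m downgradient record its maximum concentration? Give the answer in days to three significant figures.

1750 days

For the 1D instantaneous-source solution, setting ∂C/∂t = 0 at fixed x gives v²t² + 2Dt − x² = 0, so t = (√(D² + v²x²) − D)/v².
√(D² + v²x²) = √(0.083² + 0.16² × 280²) = 44.80; v² = 0.0256.
t = (44.80 − 0.083)/0.0256 = 1750 days (vs. the pure-advection estimate x/v = 1750 d).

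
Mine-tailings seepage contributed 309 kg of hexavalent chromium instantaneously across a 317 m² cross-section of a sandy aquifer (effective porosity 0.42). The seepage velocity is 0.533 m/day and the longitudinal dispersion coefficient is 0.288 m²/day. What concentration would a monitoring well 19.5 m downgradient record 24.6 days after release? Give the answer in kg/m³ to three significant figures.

0.0583 kg/m³

For an instantaneous plane source, C(x,t) = M/(n_e·A·√(4πDt)) · exp(−(x−vt)²/(4Dt)), with n_e·A the pore (flow) area.
Plume center vt = 0.533 × 24.6 = 13.1118 m, so the well at 19.5 m is 6.3882 m downgradient of the peak.
√(4πDt) = 9.436 m, giving peak height M/(n_e·A·√(4πDt)) = 309/(0.42 × 317 × 9.436) = 0.2460 kg/m³.
(x−vt)²/(4Dt) = (6.3882)²/(4 × 0.288 × 24.6) = 1.440; exp(−1.440) = 0.2369.
C = 0.2460 × 0.2369 = 0.0583 kg/m³.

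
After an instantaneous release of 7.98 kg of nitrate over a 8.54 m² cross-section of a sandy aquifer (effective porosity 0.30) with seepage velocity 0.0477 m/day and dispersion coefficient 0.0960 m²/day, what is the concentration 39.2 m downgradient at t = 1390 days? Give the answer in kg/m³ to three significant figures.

0.0192 kg/m³

For an instantaneous plane source, C(x,t) = M/(n_e·A·√(4πDt)) · exp(−(x−vt)²/(4Dt)), with n_e·A the pore (flow) area.
Plume center vt = 0.0477 × 1390 = 66.303 m, so the well at 39.2 m is 27.103 m upgradient of the peak.
√(4πDt) = 40.95 m, giving peak height M/(n_e·A·√(4πDt)) = 7.98/(0.30 × 8.54 × 40.95) = 0.07606 kg/m³.
(x−vt)²/(4Dt) = (-27.103)²/(4 × 0.0960 × 1390) = 1.376; exp(−1.376) = 0.2526.
C = 0.07606 × 0.2526 = 0.0192 kg/m³.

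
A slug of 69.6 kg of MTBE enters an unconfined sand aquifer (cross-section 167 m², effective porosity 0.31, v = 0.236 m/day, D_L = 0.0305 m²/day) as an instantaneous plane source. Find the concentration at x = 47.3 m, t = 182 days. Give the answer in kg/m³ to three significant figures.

For an instantaneous plane source, C(x,t) = M/(n_e·A·√(4πDt)) · exp(−(x−vt)²/(4Dt)), with n_e·A the pore (flow) area.
Plume center vt = 0.236 × 182 = 42.952 m, so the well at 47.3 m is 4.348 m downgradient of the peak.
√(4πDt) = 8.352 m, giving peak height M/(n_e·A·√(4πDt)) = 69.6/(0.31 × 167 × 8.352) = 0.1610 kg/m³.
(x−vt)²/(4Dt) = (4.348)²/(4 × 0.0305 × 182) = 0.8514; exp(−0.8514) = 0.4268.
C = 0.1610 × 0.4268 = 0.0687 kg/m³.

0.0687 kg/m³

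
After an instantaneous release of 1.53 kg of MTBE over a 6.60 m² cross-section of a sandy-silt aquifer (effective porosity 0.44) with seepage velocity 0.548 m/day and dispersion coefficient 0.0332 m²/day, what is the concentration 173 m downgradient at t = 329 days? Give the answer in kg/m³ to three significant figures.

For an instantaneous plane source, C(x,t) = M/(n_e·A·√(4πDt)) · exp(−(x−vt)²/(4Dt)), with n_e·A the pore (flow) area.
Plume center vt = 0.548 × 329 = 180.292 m, so the well at 173 m is 7.292 m upgradient of the peak.
√(4πDt) = 11.72 m, giving peak height M/(n_e·A·√(4πDt)) = 1.53/(0.44 × 6.60 × 11.72) = 0.04495 kg/m³.
(x−vt)²/(4Dt) = (-7.292)²/(4 × 0.0332 × 329) = 1.217; exp(−1.217) = 0.2961.
C = 0.04495 × 0.2961 = 0.0133 kg/m³.

0.0133 kg/m³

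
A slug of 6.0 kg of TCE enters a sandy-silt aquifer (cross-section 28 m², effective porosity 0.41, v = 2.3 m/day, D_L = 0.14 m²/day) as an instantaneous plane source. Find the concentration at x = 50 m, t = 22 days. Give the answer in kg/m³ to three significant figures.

0.0816 kg/m³

For an instantaneous plane source, C(x,t) = M/(n_e·A·√(4πDt)) · exp(−(x−vt)²/(4Dt)), with n_e·A the pore (flow) area.
Plume center vt = 2.3 × 22 = 50.6 m, so the well at 50 m is 0.6 m upgradient of the peak.
√(4πDt) = 6.221 m, giving peak height M/(n_e·A·√(4πDt)) = 6.0/(0.41 × 28 × 6.221) = 0.08401 kg/m³.
(x−vt)²/(4Dt) = (-0.6)²/(4 × 0.14 × 22) = 0.02922; exp(−0.02922) = 0.9712.
C = 0.08401 × 0.9712 = 0.0816 kg/m³.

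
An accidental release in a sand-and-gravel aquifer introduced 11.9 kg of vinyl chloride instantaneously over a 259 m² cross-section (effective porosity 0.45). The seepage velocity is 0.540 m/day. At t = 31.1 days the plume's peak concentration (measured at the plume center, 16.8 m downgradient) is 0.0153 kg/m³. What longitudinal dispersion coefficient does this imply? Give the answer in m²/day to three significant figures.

At the plume center C_max = M/(n_e·A·√(4πDt)), so D = M²/(4πt·(n_e·A·C_max)²).
n_e·A·C_max = 0.45 × 259 × 0.0153 = 1.783 kg/m.
D = 11.9²/(4π × 31.1 × 1.783²) = 0.114 m²/day.

0.114 m²/day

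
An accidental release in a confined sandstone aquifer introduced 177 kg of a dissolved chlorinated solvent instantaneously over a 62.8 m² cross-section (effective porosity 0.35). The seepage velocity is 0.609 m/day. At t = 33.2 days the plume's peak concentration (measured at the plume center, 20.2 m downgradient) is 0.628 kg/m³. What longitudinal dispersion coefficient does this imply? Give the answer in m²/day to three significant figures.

At the plume center C_max = M/(n_e·A·√(4πDt)), so D = M²/(4πt·(n_e·A·C_max)²).
n_e·A·C_max = 0.35 × 62.8 × 0.628 = 13.80 kg/m.
D = 177²/(4π × 33.2 × 13.80²) = 0.394 m²/day.

0.394 m²/day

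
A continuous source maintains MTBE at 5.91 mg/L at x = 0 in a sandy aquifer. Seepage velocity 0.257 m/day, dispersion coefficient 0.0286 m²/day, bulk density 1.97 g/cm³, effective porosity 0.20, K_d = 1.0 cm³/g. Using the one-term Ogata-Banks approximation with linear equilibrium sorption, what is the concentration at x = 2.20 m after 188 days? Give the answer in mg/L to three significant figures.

Retardation factor R = 1 + ρ_b·K_d/n = 1 + 1.97 × 1.0/0.20 = 10.85.
Sorption retards both mechanisms: v_R = v/R = 0.02369 m/day, D_R = D/R = 0.002636 m²/day.
v_R·t = 0.02369 × 188 = 4.45372 m; 2√(D_R t) = 1.408 m; argument = (2.20 − 4.45372)/1.408 = -1.601.
C = C₀ × ½·erfc(-1.601) = 5.91 × 0.9882 = 5.84 mg/L.

5.84 mg/L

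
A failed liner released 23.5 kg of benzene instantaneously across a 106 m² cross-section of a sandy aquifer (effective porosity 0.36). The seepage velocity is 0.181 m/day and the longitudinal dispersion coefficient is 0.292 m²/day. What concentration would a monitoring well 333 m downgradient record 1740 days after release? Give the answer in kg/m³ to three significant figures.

For an instantaneous plane source, C(x,t) = M/(n_e·A·√(4πDt)) · exp(−(x−vt)²/(4Dt)), with n_e·A the pore (flow) area.
Plume center vt = 0.181 × 1740 = 314.94 m, so the well at 333 m is 18.06 m downgradient of the peak.
√(4πDt) = 79.90 m, giving peak height M/(n_e·A·√(4πDt)) = 23.5/(0.36 × 106 × 79.90) = 0.007707 kg/m³.
(x−vt)²/(4Dt) = (18.06)²/(4 × 0.292 × 1740) = 0.1605; exp(−0.1605) = 0.8517.
C = 0.007707 × 0.8517 = 0.00656 kg/m³.

0.00656 kg/m³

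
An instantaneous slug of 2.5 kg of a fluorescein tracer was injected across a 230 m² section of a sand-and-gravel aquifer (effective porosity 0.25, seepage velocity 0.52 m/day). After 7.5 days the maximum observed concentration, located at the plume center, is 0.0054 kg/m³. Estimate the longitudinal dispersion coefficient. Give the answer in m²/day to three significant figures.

0.688 m²/day

At the plume center C_max = M/(n_e·A·√(4πDt)), so D = M²/(4πt·(n_e·A·C_max)²).
n_e·A·C_max = 0.25 × 230 × 0.0054 = 0.3105 kg/m.
D = 2.5²/(4π × 7.5 × 0.3105²) = 0.688 m²/day.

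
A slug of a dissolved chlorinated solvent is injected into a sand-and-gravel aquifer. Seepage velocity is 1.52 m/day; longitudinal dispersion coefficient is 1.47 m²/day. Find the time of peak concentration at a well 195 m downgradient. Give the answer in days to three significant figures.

128 days

For the 1D instantaneous-source solution, setting ∂C/∂t = 0 at fixed x gives v²t² + 2Dt − x² = 0, so t = (√(D² + v²x²) − D)/v².
√(D² + v²x²) = √(1.47² + 1.52² × 195²) = 296.4; v² = 2.3104.
t = (296.4 − 1.47)/2.3104 = 128 days (vs. the pure-advection estimate x/v = 128 d).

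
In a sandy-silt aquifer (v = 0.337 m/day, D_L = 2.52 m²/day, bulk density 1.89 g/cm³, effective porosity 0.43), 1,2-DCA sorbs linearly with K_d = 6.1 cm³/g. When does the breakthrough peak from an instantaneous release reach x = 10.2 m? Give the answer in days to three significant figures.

427 days

Retardation factor R = 1 + ρ_b·K_d/n = 1 + 1.89 × 6.1/0.43 = 27.81.
Sorption retards both mechanisms: v_R = v/R = 0.01212 m/day, D_R = D/R = 0.09061 m²/day.
Peak time from v_R²t² + 2D_R t − x² = 0: t = (√(D_R² + v_R²x²) − D_R)/v_R².
√(D_R² + v_R²x²) = √(0.09061² + 0.01212² × 10.2²) = 0.1533; v_R² = 0.0001469.
t = (0.1533 − 0.09061)/0.0001469 = 427 days.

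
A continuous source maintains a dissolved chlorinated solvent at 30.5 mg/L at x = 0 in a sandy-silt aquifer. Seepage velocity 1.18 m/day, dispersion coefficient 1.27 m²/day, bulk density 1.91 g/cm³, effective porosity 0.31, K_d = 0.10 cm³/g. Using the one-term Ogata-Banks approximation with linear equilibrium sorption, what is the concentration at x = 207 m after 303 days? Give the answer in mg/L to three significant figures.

Retardation factor R = 1 + ρ_b·K_d/n = 1 + 1.91 × 0.10/0.31 = 1.616.
Sorption retards both mechanisms: v_R = v/R = 0.7302 m/day, D_R = D/R = 0.7859 m²/day.
v_R·t = 0.7302 × 303 = 221.2506 m; 2√(D_R t) = 30.86 m; argument = (207 − 221.2506)/30.86 = -0.4618.
C = C₀ × ½·erfc(-0.4618) = 30.5 × 0.7431 = 22.7 mg/L.

22.7 mg/L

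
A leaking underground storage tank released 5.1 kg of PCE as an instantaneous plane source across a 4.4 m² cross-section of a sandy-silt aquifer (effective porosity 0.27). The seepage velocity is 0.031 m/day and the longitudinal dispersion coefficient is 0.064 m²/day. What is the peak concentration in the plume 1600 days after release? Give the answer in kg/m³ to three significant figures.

The peak of an instantaneous 1D plume sits at x = vt; there the Gaussian factor is 1 and C_max = M/(n_e·A·√(4πDt)), where n_e·A is the pore area the mass is dissolved in.
√(4πDt) = √(4π × 0.064 × 1600) = 35.87 m, so C_max = 5.1/(0.27 × 4.4 × 35.87) = 0.120 kg/m³.

0.120 kg/m³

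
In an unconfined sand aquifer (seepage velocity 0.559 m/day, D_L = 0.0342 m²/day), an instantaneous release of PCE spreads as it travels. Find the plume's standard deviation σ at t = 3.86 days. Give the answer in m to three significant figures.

Dispersive spreading gives a Gaussian with σ² = 2Dt; advection only shifts the center.
σ = √(2 × 0.0342 × 3.86) = 0.514 m.

0.514 m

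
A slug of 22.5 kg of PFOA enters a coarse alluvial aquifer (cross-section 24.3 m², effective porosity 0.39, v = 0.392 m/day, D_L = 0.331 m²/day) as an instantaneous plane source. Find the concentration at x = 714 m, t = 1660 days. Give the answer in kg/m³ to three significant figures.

0.00462 kg/m³

For an instantaneous plane source, C(x,t) = M/(n_e·A·√(4πDt)) · exp(−(x−vt)²/(4Dt)), with n_e·A the pore (flow) area.
Plume center vt = 0.392 × 1660 = 650.72 m, so the well at 714 m is 63.28 m downgradient of the peak.
√(4πDt) = 83.09 m, giving peak height M/(n_e·A·√(4πDt)) = 22.5/(0.39 × 24.3 × 83.09) = 0.02857 kg/m³.
(x−vt)²/(4Dt) = (63.28)²/(4 × 0.331 × 1660) = 1.822; exp(−1.822) = 0.1617.
C = 0.02857 × 0.1617 = 0.00462 kg/m³.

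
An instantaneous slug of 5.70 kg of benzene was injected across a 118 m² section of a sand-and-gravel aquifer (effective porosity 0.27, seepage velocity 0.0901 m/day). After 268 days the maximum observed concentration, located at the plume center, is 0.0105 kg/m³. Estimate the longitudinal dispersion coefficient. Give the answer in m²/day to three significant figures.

At the plume center C_max = M/(n_e·A·√(4πDt)), so D = M²/(4πt·(n_e·A·C_max)²).
n_e·A·C_max = 0.27 × 118 × 0.0105 = 0.3345 kg/m.
D = 5.70²/(4π × 268 × 0.3345²) = 0.0862 m²/day.

0.0862 m²/day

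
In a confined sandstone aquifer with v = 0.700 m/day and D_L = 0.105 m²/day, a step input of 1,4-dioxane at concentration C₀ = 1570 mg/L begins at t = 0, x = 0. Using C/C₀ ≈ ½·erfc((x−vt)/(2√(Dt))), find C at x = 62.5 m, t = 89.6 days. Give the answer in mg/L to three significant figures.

817 mg/L

For a continuous step input, C/C₀ ≈ ½·erfc((x−vt)/(2√(Dt))).
vt = 0.700 × 89.6 = 62.72 m and 2√(Dt) = 2√(0.105 × 89.6) = 6.134 m.
Argument (x−vt)/(2√(Dt)) = (62.5 − 62.72)/6.134 = -0.03587; ½·erfc(-0.03587) = 0.5202.
C = 1570 × 0.5202 = 817 mg/L.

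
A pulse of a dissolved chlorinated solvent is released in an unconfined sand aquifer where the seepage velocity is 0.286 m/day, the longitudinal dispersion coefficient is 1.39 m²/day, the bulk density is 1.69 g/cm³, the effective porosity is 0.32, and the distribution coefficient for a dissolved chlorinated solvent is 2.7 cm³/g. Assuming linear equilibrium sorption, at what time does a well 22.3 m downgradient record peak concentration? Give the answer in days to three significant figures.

Retardation factor R = 1 + ρ_b·K_d/n = 1 + 1.69 × 2.7/0.32 = 15.26.
Sorption retards both mechanisms: v_R = v/R = 0.01874 m/day, D_R = D/R = 0.09109 m²/day.
Peak time from v_R²t² + 2D_R t − x² = 0: t = (√(D_R² + v_R²x²) − D_R)/v_R².
√(D_R² + v_R²x²) = √(0.09109² + 0.01874² × 22.3²) = 0.4277; v_R² = 0.0003512.
t = (0.4277 − 0.09109)/0.0003512 = 958 days.

958 days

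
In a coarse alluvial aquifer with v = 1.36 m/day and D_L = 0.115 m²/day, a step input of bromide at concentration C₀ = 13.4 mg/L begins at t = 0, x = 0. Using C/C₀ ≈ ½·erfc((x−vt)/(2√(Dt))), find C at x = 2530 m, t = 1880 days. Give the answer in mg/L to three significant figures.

For a continuous step input, C/C₀ ≈ ½·erfc((x−vt)/(2√(Dt))).
vt = 1.36 × 1880 = 2556.8 m and 2√(Dt) = 2√(0.115 × 1880) = 29.41 m.
Argument (x−vt)/(2√(Dt)) = (2530 − 2556.8)/29.41 = -0.9113; ½·erfc(-0.9113) = 0.9013.
C = 13.4 × 0.9013 = 12.1 mg/L.

12.1 mg/L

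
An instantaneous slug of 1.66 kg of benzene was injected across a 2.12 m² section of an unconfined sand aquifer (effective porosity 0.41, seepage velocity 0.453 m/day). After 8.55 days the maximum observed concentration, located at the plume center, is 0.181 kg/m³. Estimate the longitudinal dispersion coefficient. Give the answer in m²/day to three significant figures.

1.04 m²/day

At the plume center C_max = M/(n_e·A·√(4πDt)), so D = M²/(4πt·(n_e·A·C_max)²).
n_e·A·C_max = 0.41 × 2.12 × 0.181 = 0.1573 kg/m.
D = 1.66²/(4π × 8.55 × 0.1573²) = 1.04 m²/day.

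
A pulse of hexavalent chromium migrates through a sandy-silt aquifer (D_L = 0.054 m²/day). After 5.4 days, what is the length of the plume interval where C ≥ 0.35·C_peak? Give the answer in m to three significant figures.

The plume is Gaussian with σ = √(2Dt) = √(2 × 0.054 × 5.4) = 0.7637 m.
C/C_peak = exp(−Δx²/(2σ²)) = 0.35 ⇒ Δx = σ·√(−2 ln 0.35) = 0.7637 × 1.449 = 1.107 m.
Width = 2Δx = 2.21 m.

2.21 m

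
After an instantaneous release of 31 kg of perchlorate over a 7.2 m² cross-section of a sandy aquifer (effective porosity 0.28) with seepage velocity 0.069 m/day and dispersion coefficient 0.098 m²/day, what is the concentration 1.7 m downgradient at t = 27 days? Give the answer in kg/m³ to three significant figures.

2.66 kg/m³

For an instantaneous plane source, C(x,t) = M/(n_e·A·√(4πDt)) · exp(−(x−vt)²/(4Dt)), with n_e·A the pore (flow) area.
Plume center vt = 0.069 × 27 = 1.863 m, so the well at 1.7 m is 0.163 m upgradient of the peak.
√(4πDt) = 5.766 m, giving peak height M/(n_e·A·√(4πDt)) = 31/(0.28 × 7.2 × 5.766) = 2.667 kg/m³.
(x−vt)²/(4Dt) = (-0.163)²/(4 × 0.098 × 27) = 0.002510; exp(−0.002510) = 0.9975.
C = 2.667 × 0.9975 = 2.66 kg/m³.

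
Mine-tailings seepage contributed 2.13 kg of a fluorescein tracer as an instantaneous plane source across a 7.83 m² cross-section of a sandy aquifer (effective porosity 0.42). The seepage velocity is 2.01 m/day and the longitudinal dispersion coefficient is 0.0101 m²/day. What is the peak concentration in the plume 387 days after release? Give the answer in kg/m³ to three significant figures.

0.0924 kg/m³

The peak of an instantaneous 1D plume sits at x = vt; there the Gaussian factor is 1 and C_max = M/(n_e·A·√(4πDt)), where n_e·A is the pore area the mass is dissolved in.
√(4πDt) = √(4π × 0.0101 × 387) = 7.008 m, so C_max = 2.13/(0.42 × 7.83 × 7.008) = 0.0924 kg/m³.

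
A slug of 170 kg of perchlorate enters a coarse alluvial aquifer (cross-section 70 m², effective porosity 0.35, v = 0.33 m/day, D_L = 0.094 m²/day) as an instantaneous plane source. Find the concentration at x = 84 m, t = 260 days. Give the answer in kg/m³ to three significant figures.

For an instantaneous plane source, C(x,t) = M/(n_e·A·√(4πDt)) · exp(−(x−vt)²/(4Dt)), with n_e·A the pore (flow) area.
Plume center vt = 0.33 × 260 = 85.8 m, so the well at 84 m is 1.8 m upgradient of the peak.
√(4πDt) = 17.52 m, giving peak height M/(n_e·A·√(4πDt)) = 170/(0.35 × 70 × 17.52) = 0.3960 kg/m³.
(x−vt)²/(4Dt) = (-1.8)²/(4 × 0.094 × 260) = 0.03314; exp(−0.03314) = 0.9674.
C = 0.3960 × 0.9674 = 0.383 kg/m³.

0.383 kg/m³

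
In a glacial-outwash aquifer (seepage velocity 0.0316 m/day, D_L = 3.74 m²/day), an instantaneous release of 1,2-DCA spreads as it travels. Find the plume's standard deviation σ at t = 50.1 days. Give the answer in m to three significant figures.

19.4 m

Dispersive spreading gives a Gaussian with σ² = 2Dt; advection only shifts the center.
σ = √(2 × 3.74 × 50.1) = 19.4 m.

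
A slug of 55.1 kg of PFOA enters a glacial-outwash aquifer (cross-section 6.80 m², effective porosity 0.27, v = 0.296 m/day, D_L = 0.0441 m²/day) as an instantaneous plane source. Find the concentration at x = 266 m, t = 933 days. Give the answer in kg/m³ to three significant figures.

For an instantaneous plane source, C(x,t) = M/(n_e·A·√(4πDt)) · exp(−(x−vt)²/(4Dt)), with n_e·A the pore (flow) area.
Plume center vt = 0.296 × 933 = 276.168 m, so the well at 266 m is 10.168 m upgradient of the peak.
√(4πDt) = 22.74 m, giving peak height M/(n_e·A·√(4πDt)) = 55.1/(0.27 × 6.80 × 22.74) = 1.320 kg/m³.
(x−vt)²/(4Dt) = (-10.168)²/(4 × 0.0441 × 933) = 0.6282; exp(−0.6282) = 0.5336.
C = 1.320 × 0.5336 = 0.704 kg/m³.

0.704 kg/m³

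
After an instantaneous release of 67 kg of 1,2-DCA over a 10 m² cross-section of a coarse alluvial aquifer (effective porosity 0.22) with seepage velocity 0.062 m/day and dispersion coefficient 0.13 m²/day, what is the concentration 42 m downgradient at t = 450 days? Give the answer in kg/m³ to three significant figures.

For an instantaneous plane source, C(x,t) = M/(n_e·A·√(4πDt)) · exp(−(x−vt)²/(4Dt)), with n_e·A the pore (flow) area.
Plume center vt = 0.062 × 450 = 27.9 m, so the well at 42 m is 14.1 m downgradient of the peak.
√(4πDt) = 27.11 m, giving peak height M/(n_e·A·√(4πDt)) = 67/(0.22 × 10 × 27.11) = 1.123 kg/m³.
(x−vt)²/(4Dt) = (14.1)²/(4 × 0.13 × 450) = 0.8496; exp(−0.8496) = 0.4276.
C = 1.123 × 0.4276 = 0.480 kg/m³.

0.480 kg/m³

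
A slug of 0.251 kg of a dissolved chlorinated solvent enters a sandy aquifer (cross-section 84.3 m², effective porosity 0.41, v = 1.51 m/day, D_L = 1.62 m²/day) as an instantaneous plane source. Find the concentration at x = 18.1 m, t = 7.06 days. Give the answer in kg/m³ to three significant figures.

For an instantaneous plane source, C(x,t) = M/(n_e·A·√(4πDt)) · exp(−(x−vt)²/(4Dt)), with n_e·A the pore (flow) area.
Plume center vt = 1.51 × 7.06 = 10.6606 m, so the well at 18.1 m is 7.4394 m downgradient of the peak.
√(4πDt) = 11.99 m, giving peak height M/(n_e·A·√(4πDt)) = 0.251/(0.41 × 84.3 × 11.99) = 0.0006057 kg/m³.
(x−vt)²/(4Dt) = (7.4394)²/(4 × 1.62 × 7.06) = 1.210; exp(−1.210) = 0.2982.
C = 0.0006057 × 0.2982 = 0.000181 kg/m³.

0.000181 kg/m³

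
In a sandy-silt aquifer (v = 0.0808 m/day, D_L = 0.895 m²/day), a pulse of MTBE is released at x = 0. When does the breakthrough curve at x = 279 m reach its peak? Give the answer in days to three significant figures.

For the 1D instantaneous-source solution, setting ∂C/∂t = 0 at fixed x gives v²t² + 2Dt − x² = 0, so t = (√(D² + v²x²) − D)/v².
√(D² + v²x²) = √(0.895² + 0.0808² × 279²) = 22.56; v² = 0.00652864.
t = (22.56 − 0.895)/0.00652864 = 3320 days (vs. the pure-advection estimate x/v = 3450 d).

3320 days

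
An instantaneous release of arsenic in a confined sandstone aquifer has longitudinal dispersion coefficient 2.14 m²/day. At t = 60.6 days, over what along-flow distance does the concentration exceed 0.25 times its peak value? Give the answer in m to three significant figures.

The plume is Gaussian with σ = √(2Dt) = √(2 × 2.14 × 60.6) = 16.10 m.
C/C_peak = exp(−Δx²/(2σ²)) = 0.25 ⇒ Δx = σ·√(−2 ln 0.25) = 16.10 × 1.665 = 26.81 m.
Width = 2Δx = 53.6 m.

53.6 m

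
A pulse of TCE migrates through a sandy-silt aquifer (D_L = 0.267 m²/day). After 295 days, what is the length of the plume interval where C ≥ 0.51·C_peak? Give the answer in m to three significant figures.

29.1 m

The plume is Gaussian with σ = √(2Dt) = √(2 × 0.267 × 295) = 12.55 m.
C/C_peak = exp(−Δx²/(2σ²)) = 0.51 ⇒ Δx = σ·√(−2 ln 0.51) = 12.55 × 1.160 = 14.56 m.
Width = 2Δx = 29.1 m.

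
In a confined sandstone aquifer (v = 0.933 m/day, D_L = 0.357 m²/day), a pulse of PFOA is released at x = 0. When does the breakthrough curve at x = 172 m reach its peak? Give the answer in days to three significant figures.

184 days

For the 1D instantaneous-source solution, setting ∂C/∂t = 0 at fixed x gives v²t² + 2Dt − x² = 0, so t = (√(D² + v²x²) − D)/v².
√(D² + v²x²) = √(0.357² + 0.933² × 172²) = 160.5; v² = 0.870489.
t = (160.5 − 0.357)/0.870489 = 184 days (vs. the pure-advection estimate x/v = 184 d).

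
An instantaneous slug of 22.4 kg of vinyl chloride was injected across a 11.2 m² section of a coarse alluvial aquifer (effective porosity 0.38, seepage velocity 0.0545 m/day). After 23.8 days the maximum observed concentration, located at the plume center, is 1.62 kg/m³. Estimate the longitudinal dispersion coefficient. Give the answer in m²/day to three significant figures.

At the plume center C_max = M/(n_e·A·√(4πDt)), so D = M²/(4πt·(n_e·A·C_max)²).
n_e·A·C_max = 0.38 × 11.2 × 1.62 = 6.895 kg/m.
D = 22.4²/(4π × 23.8 × 6.895²) = 0.0353 m²/day.

0.0353 m²/day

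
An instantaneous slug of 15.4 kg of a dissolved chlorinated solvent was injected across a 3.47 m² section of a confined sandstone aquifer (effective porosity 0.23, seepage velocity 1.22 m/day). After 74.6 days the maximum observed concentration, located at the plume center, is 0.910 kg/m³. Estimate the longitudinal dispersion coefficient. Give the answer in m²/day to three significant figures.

At the plume center C_max = M/(n_e·A·√(4πDt)), so D = M²/(4πt·(n_e·A·C_max)²).
n_e·A·C_max = 0.23 × 3.47 × 0.910 = 0.7263 kg/m.
D = 15.4²/(4π × 74.6 × 0.7263²) = 0.480 m²/day.

0.480 m²/day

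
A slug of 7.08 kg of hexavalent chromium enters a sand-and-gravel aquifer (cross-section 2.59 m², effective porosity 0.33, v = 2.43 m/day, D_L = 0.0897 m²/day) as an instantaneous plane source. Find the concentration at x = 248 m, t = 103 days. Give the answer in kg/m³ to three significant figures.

0.667 kg/m³

For an instantaneous plane source, C(x,t) = M/(n_e·A·√(4πDt)) · exp(−(x−vt)²/(4Dt)), with n_e·A the pore (flow) area.
Plume center vt = 2.43 × 103 = 250.29 m, so the well at 248 m is 2.29 m upgradient of the peak.
√(4πDt) = 10.78 m, giving peak height M/(n_e·A·√(4πDt)) = 7.08/(0.33 × 2.59 × 10.78) = 0.7684 kg/m³.
(x−vt)²/(4Dt) = (-2.29)²/(4 × 0.0897 × 103) = 0.1419; exp(−0.1419) = 0.8677.
C = 0.7684 × 0.8677 = 0.667 kg/m³.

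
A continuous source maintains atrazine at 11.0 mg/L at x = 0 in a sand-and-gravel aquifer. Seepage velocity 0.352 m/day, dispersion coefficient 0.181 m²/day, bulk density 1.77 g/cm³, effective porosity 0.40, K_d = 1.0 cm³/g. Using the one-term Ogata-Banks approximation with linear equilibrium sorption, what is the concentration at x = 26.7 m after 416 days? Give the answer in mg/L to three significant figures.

5.74 mg/L

Retardation factor R = 1 + ρ_b·K_d/n = 1 + 1.77 × 1.0/0.40 = 5.425.
Sorption retards both mechanisms: v_R = v/R = 0.06488 m/day, D_R = D/R = 0.03336 m²/day.
v_R·t = 0.06488 × 416 = 26.99008 m; 2√(D_R t) = 7.451 m; argument = (26.7 − 26.99008)/7.451 = -0.03893.
C = C₀ × ½·erfc(-0.03893) = 11.0 × 0.5220 = 5.74 mg/L.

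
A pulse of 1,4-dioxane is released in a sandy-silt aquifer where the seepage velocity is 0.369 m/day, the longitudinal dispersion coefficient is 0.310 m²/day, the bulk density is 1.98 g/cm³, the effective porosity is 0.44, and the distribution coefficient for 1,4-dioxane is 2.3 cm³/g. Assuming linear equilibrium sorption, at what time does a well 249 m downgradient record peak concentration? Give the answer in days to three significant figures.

7630 days

Retardation factor R = 1 + ρ_b·K_d/n = 1 + 1.98 × 2.3/0.44 = 11.35.
Sorption retards both mechanisms: v_R = v/R = 0.03251 m/day, D_R = D/R = 0.02731 m²/day.
Peak time from v_R²t² + 2D_R t − x² = 0: t = (√(D_R² + v_R²x²) − D_R)/v_R².
√(D_R² + v_R²x²) = √(0.02731² + 0.03251² × 249²) = 8.095; v_R² = 0.001057.
t = (8.095 − 0.02731)/0.001057 = 7630 days.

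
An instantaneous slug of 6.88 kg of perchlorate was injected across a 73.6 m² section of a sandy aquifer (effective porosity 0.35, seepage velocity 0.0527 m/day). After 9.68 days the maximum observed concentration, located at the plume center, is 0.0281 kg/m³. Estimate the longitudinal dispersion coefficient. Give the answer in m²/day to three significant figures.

0.743 m²/day

At the plume center C_max = M/(n_e·A·√(4πDt)), so D = M²/(4πt·(n_e·A·C_max)²).
n_e·A·C_max = 0.35 × 73.6 × 0.0281 = 0.7239 kg/m.
D = 6.88²/(4π × 9.68 × 0.7239²) = 0.743 m²/day.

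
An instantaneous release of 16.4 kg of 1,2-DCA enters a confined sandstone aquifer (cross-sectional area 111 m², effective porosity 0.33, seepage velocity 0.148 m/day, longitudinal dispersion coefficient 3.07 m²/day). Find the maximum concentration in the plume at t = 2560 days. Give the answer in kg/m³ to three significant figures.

0.00142 kg/m³

The peak of an instantaneous 1D plume sits at x = vt; there the Gaussian factor is 1 and C_max = M/(n_e·A·√(4πDt)), where n_e·A is the pore area the mass is dissolved in.
√(4πDt) = √(4π × 3.07 × 2560) = 314.3 m, so C_max = 16.4/(0.33 × 111 × 314.3) = 0.00142 kg/m³.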